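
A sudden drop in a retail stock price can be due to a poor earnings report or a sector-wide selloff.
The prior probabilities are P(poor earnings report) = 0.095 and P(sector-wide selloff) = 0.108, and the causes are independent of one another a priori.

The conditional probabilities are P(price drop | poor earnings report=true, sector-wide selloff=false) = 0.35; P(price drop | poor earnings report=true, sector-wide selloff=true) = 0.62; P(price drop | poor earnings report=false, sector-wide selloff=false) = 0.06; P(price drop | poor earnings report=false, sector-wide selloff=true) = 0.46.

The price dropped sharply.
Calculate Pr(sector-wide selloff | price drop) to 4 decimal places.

Pr(sector-wide selloff | price drop) ≈ 0.3966

P(price drop) = 0.06*0.905*0.892 + 0.46*0.905*0.108 + 0.35*0.095*0.892 + 0.62*0.095*0.108 = 0.048436 + 0.044960 + 0.029659 + 0.006361 = 0.129416
Restricting to configurations with sector-wide selloff present: 0.044960 + 0.006361 = 0.051321.
So P(sector-wide selloff | price drop) = 0.051321/0.129416 ≈ 0.3966.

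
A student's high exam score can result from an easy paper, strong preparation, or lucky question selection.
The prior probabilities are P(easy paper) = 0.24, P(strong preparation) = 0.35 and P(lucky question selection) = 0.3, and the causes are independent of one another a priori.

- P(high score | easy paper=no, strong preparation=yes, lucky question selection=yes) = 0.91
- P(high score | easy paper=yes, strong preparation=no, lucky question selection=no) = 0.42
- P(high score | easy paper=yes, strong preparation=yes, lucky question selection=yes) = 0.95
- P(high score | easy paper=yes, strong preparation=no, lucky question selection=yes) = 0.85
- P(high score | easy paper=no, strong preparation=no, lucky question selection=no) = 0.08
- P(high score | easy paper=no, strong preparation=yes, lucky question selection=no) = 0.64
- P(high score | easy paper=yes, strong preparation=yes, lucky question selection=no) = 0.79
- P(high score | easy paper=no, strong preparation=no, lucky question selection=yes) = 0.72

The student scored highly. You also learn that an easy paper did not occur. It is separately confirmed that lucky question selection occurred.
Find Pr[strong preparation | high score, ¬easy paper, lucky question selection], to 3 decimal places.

Pr[strong preparation | high score, ¬easy paper, lucky question selection] ≈ 0.405

P(high score | ¬easy paper, lucky question selection) = 0.72×0.65 + 0.91×0.35 = 0.468000 + 0.318500 = 0.786500
The strong preparation-present share is 0.91×0.35 = 0.318500.
P(strong preparation | high score, ¬easy paper, lucky question selection) = 0.318500 / 0.786500 ≈ 0.405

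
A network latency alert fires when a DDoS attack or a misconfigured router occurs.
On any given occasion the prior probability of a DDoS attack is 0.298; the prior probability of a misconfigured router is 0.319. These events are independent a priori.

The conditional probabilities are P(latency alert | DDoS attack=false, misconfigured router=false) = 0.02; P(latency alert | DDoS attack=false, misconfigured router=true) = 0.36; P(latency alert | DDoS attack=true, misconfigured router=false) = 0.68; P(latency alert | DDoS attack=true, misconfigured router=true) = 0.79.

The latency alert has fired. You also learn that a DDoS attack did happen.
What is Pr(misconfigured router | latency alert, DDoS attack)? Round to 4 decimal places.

By total probability over both values of misconfigured router:
  P(latency alert | DDoS attack) = 0.68*0.681 + 0.79*0.319
        = 0.463080 + 0.252010 = 0.715090
The terms with misconfigured router present sum to 0.252010, so
  P(misconfigured router | latency alert, DDoS attack) = 0.252010 / 0.715090 ≈ 0.3524

Pr(misconfigured router | latency alert, DDoS attack) ≈ 0.3524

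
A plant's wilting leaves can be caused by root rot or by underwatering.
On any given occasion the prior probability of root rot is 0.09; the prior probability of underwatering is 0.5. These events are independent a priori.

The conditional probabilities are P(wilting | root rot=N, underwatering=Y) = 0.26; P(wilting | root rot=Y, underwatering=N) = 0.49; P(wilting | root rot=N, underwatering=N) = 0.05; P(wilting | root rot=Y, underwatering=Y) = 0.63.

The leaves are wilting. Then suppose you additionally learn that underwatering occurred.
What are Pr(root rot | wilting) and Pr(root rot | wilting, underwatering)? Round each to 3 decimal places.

Weight on root rot=true, given the evidence: 0.022050 + 0.028350 = 0.050400
The normalizing constant is 0.05·0.91·0.5 + 0.26·0.91·0.5 + 0.49·0.09·0.5 + 0.63·0.09·0.5 = 0.191450
Posterior = 0.050400 / 0.191450 ≈ 0.263

With the extra evidence:
Sum P(wilting|·) weighted by the priors over both values of root rot:
  P(wilting | underwatering) = 0.26·0.91 + 0.63·0.09
        = 0.236600 + 0.056700 = 0.293300
Configurations with root rot contribute 0.056700, so
  P(root rot | wilting, underwatering) = 0.056700 / 0.293300 ≈ 0.193
Conditioning on underwatering lowers the posterior on root rot: the classic explaining-away effect in a common-effect structure.

Pr(root rot | wilting) ≈ 0.263; Pr(root rot | wilting, underwatering) ≈ 0.193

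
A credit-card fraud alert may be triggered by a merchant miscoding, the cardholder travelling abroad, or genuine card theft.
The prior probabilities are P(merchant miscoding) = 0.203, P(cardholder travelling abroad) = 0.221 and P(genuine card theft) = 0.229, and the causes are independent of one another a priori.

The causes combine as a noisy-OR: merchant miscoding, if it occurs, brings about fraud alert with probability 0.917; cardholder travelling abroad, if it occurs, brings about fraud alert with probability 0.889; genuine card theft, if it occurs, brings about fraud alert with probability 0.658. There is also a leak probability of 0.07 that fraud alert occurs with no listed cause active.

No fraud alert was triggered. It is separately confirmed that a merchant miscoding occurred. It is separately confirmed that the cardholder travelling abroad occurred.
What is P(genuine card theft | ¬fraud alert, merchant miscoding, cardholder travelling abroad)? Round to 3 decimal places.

P(genuine card theft | ¬fraud alert, merchant miscoding, cardholder travelling abroad) ≈ 0.092

Under noisy-OR, P(fraud alert | causes) = 1 − (1−0.07)·∏(1−qᵢ) over the active causes.
Weight on genuine card theft=true, given the evidence: 0.00293*0.229 = 0.000671
The normalizing constant is 0.008568*0.771 + 0.00293*0.229 = 0.007277
Posterior = 0.000671 / 0.007277 ≈ 0.092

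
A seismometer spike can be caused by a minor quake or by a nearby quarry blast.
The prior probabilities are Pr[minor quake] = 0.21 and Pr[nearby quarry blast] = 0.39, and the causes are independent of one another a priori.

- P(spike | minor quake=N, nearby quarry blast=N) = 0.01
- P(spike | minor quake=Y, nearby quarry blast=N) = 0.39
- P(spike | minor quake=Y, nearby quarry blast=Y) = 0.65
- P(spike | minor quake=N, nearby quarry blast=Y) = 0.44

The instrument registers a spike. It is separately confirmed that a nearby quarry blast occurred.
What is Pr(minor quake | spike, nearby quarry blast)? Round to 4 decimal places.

P(spike | nearby quarry blast) = 0.44·0.79 + 0.65·0.21 = 0.347600 + 0.136500 = 0.484100
The minor quake-present share is 0.65·0.21 = 0.136500.
So P(minor quake | spike, nearby quarry blast) = 0.136500/0.484100 ≈ 0.2820.

Pr(minor quake | spike, nearby quarry blast) ≈ 0.2820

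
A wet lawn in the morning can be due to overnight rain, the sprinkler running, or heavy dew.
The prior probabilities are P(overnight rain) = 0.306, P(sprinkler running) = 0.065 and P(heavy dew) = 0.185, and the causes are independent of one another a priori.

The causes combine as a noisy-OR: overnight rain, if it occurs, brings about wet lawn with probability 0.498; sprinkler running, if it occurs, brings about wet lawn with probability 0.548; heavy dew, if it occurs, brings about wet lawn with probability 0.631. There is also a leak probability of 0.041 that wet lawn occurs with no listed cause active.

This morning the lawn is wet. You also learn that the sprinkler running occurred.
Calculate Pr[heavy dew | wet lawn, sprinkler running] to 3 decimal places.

Under noisy-OR, P(wet lawn | causes) = 1 − (1−0.041)·∏(1−qᵢ) over the active causes.
Sum P(wet lawn|·) weighted by the priors over the 4 (overnight rain, heavy dew) configurations:
  P(wet lawn | sprinkler running) = 0.566532·0.694·0.815 + 0.84005·0.694·0.185 + 0.782399·0.306·0.815 + 0.919705·0.306·0.185
        = 0.320436 + 0.107854 + 0.195122 + 0.052065 = 0.675477
Configurations with heavy dew contribute 0.159919, so
  P(heavy dew | wet lawn, sprinkler running) = 0.159919 / 0.675477 ≈ 0.237

Pr[heavy dew | wet lawn, sprinkler running] ≈ 0.237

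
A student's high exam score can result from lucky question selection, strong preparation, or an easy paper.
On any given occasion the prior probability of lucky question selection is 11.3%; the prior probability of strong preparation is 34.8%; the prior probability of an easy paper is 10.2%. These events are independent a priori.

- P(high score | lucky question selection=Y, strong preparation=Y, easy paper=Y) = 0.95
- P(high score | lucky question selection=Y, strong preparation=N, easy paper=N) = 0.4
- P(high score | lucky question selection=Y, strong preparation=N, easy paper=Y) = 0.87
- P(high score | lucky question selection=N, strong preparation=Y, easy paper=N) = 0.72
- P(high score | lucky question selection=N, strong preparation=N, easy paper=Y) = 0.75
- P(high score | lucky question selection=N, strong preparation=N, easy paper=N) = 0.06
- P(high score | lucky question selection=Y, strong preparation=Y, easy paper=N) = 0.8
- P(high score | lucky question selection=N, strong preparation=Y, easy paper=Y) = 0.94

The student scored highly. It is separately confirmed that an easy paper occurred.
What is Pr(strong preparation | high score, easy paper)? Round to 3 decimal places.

Pr(strong preparation | high score, easy paper) ≈ 0.397

By total probability over the 4 (lucky question selection, strong preparation) configurations:
  P(high score | easy paper) = 0.75·0.887·0.652 + 0.94·0.887·0.348 + 0.87·0.113·0.652 + 0.95·0.113·0.348
        = 0.433743 + 0.290155 + 0.064098 + 0.037358 = 0.825354
The terms with strong preparation present sum to 0.327513, so
  P(strong preparation | high score, easy paper) = 0.327513 / 0.825354 ≈ 0.397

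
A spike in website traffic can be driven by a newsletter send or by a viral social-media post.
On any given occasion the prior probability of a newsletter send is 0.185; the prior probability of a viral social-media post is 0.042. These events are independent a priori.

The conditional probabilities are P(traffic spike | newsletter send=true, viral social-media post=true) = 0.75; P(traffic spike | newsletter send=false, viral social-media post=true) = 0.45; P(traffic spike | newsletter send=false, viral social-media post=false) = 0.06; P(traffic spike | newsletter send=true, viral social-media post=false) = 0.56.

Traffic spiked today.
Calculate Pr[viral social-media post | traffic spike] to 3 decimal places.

Pr[viral social-media post | traffic spike] ≈ 0.127

P(traffic spike) = 0.06×0.815×0.958 + 0.45×0.815×0.042 + 0.56×0.185×0.958 + 0.75×0.185×0.042 = 0.046846 + 0.015403 + 0.099249 + 0.005827 = 0.167325
Of this, 0.021230 comes from 0.015403 + 0.005827 (the viral social-media post=true cases).
Hence the posterior is 0.021230/0.167325 ≈ 0.127.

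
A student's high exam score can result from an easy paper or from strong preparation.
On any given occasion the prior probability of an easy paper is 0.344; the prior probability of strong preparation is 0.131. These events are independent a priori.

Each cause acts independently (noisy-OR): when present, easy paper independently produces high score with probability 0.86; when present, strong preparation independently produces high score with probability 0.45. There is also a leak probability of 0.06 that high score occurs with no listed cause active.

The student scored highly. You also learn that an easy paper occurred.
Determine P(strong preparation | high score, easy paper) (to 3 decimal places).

P(strong preparation | high score, easy paper) ≈ 0.139

Under noisy-OR, P(high score | causes) = 1 − (1−0.06)·∏(1−qᵢ) over the active causes.
P(high score | easy paper) = 0.8684·0.869 + 0.92762·0.131 = 0.754640 + 0.121518 = 0.876158
Restricting to configurations with strong preparation present: 0.92762·0.131 = 0.121518.
P(strong preparation | high score, easy paper) = 0.121518 / 0.876158 ≈ 0.139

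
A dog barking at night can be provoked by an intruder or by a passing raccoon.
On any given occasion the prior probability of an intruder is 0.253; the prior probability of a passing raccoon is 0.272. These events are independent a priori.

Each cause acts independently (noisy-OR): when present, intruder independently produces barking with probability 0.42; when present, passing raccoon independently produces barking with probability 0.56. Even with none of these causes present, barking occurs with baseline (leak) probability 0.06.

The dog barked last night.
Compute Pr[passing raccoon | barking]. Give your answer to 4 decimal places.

Under noisy-OR, P(barking | causes) = 1 − (1−0.06)·∏(1−qᵢ) over the active causes.
Numerator (weight on configurations with passing raccoon): 0.119147 + 0.052308 = 0.171455
Denominator P(barking): 0.06*0.747*0.728 + 0.5864*0.747*0.272 + 0.4548*0.253*0.728 + 0.760112*0.253*0.272 = 0.287851
P(passing raccoon | barking) = 0.171455/0.287851 ≈ 0.5956

Pr[passing raccoon | barking] ≈ 0.5956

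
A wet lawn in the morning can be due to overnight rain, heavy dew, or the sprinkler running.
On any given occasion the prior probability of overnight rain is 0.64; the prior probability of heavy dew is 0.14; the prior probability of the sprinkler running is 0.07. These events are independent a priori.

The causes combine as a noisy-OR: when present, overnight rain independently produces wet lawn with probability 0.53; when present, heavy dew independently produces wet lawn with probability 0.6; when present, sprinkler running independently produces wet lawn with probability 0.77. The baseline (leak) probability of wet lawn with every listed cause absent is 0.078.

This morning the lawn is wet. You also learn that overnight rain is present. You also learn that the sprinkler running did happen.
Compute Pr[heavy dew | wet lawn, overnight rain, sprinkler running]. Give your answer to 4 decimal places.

Pr[heavy dew | wet lawn, overnight rain, sprinkler running] ≈ 0.1479

Under noisy-OR, P(wet lawn | causes) = 1 − (1−0.078)·∏(1−qᵢ) over the active causes.
P(wet lawn | overnight rain, sprinkler running) = 0.900332*0.86 + 0.960133*0.14 = 0.774286 + 0.134419 = 0.908705
Of this, 0.134419 comes from 0.960133*0.14 (the heavy dew=true cases).
So P(heavy dew | wet lawn, overnight rain, sprinkler running) = 0.134419/0.908705 ≈ 0.1479.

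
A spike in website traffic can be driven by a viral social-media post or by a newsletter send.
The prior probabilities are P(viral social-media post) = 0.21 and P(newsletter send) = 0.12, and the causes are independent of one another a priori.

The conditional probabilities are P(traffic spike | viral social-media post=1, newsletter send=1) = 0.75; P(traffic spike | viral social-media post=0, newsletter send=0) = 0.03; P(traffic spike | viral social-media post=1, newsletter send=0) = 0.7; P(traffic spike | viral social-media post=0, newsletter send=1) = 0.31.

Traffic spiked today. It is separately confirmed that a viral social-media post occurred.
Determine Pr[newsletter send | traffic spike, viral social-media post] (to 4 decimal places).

Enumerate both values of newsletter send and weight by the priors:
  P(traffic spike | viral social-media post) = 0.7·0.88 + 0.75·0.12
        = 0.616000 + 0.090000 = 0.706000
The terms with newsletter send present sum to 0.090000, so
  P(newsletter send | traffic spike, viral social-media post) = 0.090000 / 0.706000 ≈ 0.1275

Pr[newsletter send | traffic spike, viral social-media post] ≈ 0.1275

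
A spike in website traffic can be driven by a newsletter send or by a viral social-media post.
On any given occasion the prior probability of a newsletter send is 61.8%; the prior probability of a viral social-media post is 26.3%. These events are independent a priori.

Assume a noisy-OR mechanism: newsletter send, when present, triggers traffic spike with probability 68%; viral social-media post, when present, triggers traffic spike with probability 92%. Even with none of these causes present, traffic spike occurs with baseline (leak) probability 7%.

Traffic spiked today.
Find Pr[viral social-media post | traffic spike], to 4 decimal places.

Under noisy-OR, P(traffic spike | causes) = 1 − (1−0.07)·∏(1−qᵢ) over the active causes.
For the numerator, keep only viral social-media post=true terms: 0.092991 + 0.158664 = 0.251655
The normalizing constant is 0.07·0.382·0.737 + 0.9256·0.382·0.263 + 0.7024·0.618·0.737 + 0.976192·0.618·0.263 = 0.591281
P(viral social-media post | traffic spike) = 0.251655/0.591281 ≈ 0.4256

Pr[viral social-media post | traffic spike] ≈ 0.4256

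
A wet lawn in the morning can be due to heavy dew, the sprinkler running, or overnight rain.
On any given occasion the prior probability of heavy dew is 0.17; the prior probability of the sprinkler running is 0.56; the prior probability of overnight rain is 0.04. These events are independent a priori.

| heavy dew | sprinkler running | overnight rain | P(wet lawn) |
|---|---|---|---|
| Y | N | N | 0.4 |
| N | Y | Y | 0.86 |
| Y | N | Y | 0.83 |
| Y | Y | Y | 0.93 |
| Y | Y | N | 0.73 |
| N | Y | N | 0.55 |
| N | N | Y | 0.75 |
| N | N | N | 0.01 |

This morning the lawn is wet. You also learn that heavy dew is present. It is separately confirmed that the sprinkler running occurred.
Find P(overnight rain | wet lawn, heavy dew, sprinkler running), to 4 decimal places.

P(overnight rain | wet lawn, heavy dew, sprinkler running) ≈ 0.0504

P(wet lawn | heavy dew, sprinkler running) = 0.73*0.96 + 0.93*0.04 = 0.700800 + 0.037200 = 0.738000
Of this, 0.037200 comes from 0.93*0.04 (the overnight rain=true cases).
P(overnight rain | wet lawn, heavy dew, sprinkler running) = 0.037200 / 0.738000 ≈ 0.0504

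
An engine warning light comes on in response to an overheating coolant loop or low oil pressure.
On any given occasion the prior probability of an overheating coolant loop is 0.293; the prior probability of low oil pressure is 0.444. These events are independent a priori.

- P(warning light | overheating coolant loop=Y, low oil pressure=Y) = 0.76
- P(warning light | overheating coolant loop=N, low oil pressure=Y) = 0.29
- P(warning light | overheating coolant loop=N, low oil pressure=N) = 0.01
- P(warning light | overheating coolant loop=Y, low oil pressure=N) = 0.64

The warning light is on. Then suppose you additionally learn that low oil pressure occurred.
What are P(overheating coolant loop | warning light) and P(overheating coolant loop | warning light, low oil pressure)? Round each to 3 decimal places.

P(warning light) = 0.01×0.707×0.556 + 0.29×0.707×0.444 + 0.64×0.293×0.556 + 0.76×0.293×0.444 = 0.003931 + 0.091033 + 0.104261 + 0.098870 = 0.298095
Of this, 0.203131 comes from 0.104261 + 0.098870 (the overheating coolant loop=true cases).
So P(overheating coolant loop | warning light) = 0.203131/0.298095 ≈ 0.681.

Now condition on the additional information:
Numerator (weight on configurations with overheating coolant loop): 0.76×0.293 = 0.222680
The normalizing constant is 0.29×0.707 + 0.76×0.293 = 0.427710
P(overheating coolant loop | warning light, low oil pressure) = 0.222680/0.427710 ≈ 0.521
Conditioning on low oil pressure lowers the posterior on overheating coolant loop: the classic explaining-away effect in a common-effect structure.

P(overheating coolant loop | warning light) ≈ 0.681; P(overheating coolant loop | warning light, low oil pressure) ≈ 0.521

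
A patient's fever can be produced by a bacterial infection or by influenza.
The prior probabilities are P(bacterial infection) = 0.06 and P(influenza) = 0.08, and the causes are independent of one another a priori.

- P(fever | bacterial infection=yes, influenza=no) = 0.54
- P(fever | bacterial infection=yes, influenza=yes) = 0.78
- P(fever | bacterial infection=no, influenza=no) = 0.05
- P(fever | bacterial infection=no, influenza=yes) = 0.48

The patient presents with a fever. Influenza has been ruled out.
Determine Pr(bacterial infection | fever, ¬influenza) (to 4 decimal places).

Pr(bacterial infection | fever, ¬influenza) ≈ 0.4081

Enumerate both values of bacterial infection and weight by the priors:
  P(fever | ¬influenza) = 0.05·0.94 + 0.54·0.06
        = 0.047000 + 0.032400 = 0.079400
The terms with bacterial infection present sum to 0.032400, so
  P(bacterial infection | fever, ¬influenza) = 0.032400 / 0.079400 ≈ 0.4081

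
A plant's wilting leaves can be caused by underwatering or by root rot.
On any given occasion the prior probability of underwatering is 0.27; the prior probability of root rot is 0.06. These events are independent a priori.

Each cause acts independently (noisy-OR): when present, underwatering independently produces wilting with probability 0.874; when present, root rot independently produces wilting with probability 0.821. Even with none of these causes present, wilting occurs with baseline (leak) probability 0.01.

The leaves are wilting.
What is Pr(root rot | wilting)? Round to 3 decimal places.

Under noisy-OR, P(wilting | causes) = 1 − (1−0.01)·∏(1−qᵢ) over the active causes.
P(wilting) = 0.01×0.73×0.94 + 0.82279×0.73×0.06 + 0.87526×0.27×0.94 + 0.977672×0.27×0.06 = 0.006862 + 0.036038 + 0.222141 + 0.015838 = 0.280879
The root rot-present share is 0.036038 + 0.015838 = 0.051876.
So P(root rot | wilting) = 0.051876/0.280879 ≈ 0.185.

Pr(root rot | wilting) ≈ 0.185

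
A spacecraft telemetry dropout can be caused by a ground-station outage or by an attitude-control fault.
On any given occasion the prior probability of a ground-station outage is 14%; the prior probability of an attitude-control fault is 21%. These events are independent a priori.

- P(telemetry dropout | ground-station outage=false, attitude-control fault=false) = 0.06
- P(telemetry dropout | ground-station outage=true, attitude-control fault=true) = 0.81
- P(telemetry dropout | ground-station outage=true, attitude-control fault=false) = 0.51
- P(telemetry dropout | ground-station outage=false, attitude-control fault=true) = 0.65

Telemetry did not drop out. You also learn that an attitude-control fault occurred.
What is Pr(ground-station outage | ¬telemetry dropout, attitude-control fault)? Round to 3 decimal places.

Enumerate both values of ground-station outage and weight by the priors:
  P(¬telemetry dropout | attitude-control fault) = 0.35×0.86 + 0.19×0.14
        = 0.301000 + 0.026600 = 0.327600
Configurations with ground-station outage contribute 0.026600, so
  P(ground-station outage | ¬telemetry dropout, attitude-control fault) = 0.026600 / 0.327600 ≈ 0.081

Pr(ground-station outage | ¬telemetry dropout, attitude-control fault) ≈ 0.081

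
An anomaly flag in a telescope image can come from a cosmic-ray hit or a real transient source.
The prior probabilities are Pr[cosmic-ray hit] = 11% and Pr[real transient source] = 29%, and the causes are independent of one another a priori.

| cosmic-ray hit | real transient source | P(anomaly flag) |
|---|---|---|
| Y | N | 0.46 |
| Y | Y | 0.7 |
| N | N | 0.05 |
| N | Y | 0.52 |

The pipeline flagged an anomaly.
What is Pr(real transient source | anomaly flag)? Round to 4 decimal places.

P(anomaly flag) = 0.05*0.89*0.71 + 0.52*0.89*0.29 + 0.46*0.11*0.71 + 0.7*0.11*0.29 = 0.031595 + 0.134212 + 0.035926 + 0.022330 = 0.224063
Restricting to configurations with real transient source present: 0.134212 + 0.022330 = 0.156542.
P(real transient source | anomaly flag) = 0.156542 / 0.224063 ≈ 0.6987

Pr(real transient source | anomaly flag) ≈ 0.6987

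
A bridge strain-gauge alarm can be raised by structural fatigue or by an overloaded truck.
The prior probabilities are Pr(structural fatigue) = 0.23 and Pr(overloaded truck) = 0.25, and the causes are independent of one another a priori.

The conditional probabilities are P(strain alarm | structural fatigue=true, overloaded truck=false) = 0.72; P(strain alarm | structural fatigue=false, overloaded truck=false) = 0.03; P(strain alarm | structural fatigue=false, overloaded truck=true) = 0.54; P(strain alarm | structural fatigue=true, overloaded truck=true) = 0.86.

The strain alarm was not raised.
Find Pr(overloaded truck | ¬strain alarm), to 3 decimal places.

Pr(overloaded truck | ¬strain alarm) ≈ 0.137

Enumerate the 4 (structural fatigue, overloaded truck) configurations and weight by the priors:
  P(¬strain alarm) = 0.97*0.77*0.75 + 0.46*0.77*0.25 + 0.28*0.23*0.75 + 0.14*0.23*0.25
        = 0.560175 + 0.088550 + 0.048300 + 0.008050 = 0.705075
The terms with overloaded truck present sum to 0.096600, so
  P(overloaded truck | ¬strain alarm) = 0.096600 / 0.705075 ≈ 0.137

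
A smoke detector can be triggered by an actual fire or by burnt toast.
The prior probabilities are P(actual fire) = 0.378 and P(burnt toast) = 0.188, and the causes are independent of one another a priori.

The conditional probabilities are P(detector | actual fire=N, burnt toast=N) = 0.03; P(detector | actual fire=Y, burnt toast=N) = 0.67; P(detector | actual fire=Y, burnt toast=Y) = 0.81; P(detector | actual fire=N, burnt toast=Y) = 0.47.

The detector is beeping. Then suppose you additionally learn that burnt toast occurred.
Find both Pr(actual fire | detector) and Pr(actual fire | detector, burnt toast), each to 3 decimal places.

Enumerate the 4 (actual fire, burnt toast) configurations and weight by the priors:
  P(detector) = 0.03×0.622×0.812 + 0.47×0.622×0.188 + 0.67×0.378×0.812 + 0.81×0.378×0.188
        = 0.015152 + 0.054960 + 0.205647 + 0.057562 = 0.333321
The terms with actual fire present sum to 0.263209, so
  P(actual fire | detector) = 0.263209 / 0.333321 ≈ 0.790

With the extra evidence:
For the numerator, keep only actual fire=true terms: 0.81×0.378 = 0.306180
Denominator P(detector | burnt toast): 0.47×0.622 + 0.81×0.378 = 0.598520
Posterior = 0.306180 / 0.598520 ≈ 0.512
Conditioning on burnt toast lowers the posterior on actual fire: the classic explaining-away effect in a common-effect structure.

Pr(actual fire | detector) ≈ 0.790; Pr(actual fire | detector, burnt toast) ≈ 0.512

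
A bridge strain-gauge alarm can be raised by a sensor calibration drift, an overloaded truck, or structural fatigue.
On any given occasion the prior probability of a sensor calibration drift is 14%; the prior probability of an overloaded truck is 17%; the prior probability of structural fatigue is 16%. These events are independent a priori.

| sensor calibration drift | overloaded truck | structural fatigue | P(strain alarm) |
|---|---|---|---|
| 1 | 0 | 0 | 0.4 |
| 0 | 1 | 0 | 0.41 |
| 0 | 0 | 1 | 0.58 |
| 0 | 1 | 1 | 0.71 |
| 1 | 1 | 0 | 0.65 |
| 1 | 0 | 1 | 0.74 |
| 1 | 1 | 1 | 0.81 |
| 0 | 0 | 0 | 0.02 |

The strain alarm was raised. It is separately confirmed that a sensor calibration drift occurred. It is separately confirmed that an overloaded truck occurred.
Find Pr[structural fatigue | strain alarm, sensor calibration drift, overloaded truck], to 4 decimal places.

Pr[structural fatigue | strain alarm, sensor calibration drift, overloaded truck] ≈ 0.1918

P(strain alarm | sensor calibration drift, overloaded truck) = 0.65*0.84 + 0.81*0.16 = 0.546000 + 0.129600 = 0.675600
Of this, 0.129600 comes from 0.81*0.16 (the structural fatigue=true cases).
P(structural fatigue | strain alarm, sensor calibration drift, overloaded truck) = 0.129600 / 0.675600 ≈ 0.1918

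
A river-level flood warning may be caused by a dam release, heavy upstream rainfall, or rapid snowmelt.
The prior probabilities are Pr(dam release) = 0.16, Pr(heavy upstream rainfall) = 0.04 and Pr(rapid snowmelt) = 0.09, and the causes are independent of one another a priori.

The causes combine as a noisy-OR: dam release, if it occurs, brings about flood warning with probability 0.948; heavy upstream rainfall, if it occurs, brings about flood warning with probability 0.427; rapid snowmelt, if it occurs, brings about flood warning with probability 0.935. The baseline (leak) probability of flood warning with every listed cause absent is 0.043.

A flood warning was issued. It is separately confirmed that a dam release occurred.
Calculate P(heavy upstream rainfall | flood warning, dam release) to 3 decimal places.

P(heavy upstream rainfall | flood warning, dam release) ≈ 0.041

Under noisy-OR, P(flood warning | causes) = 1 − (1−0.043)·∏(1−qᵢ) over the active causes.
Sum P(flood warning|·) weighted by the priors over the 4 (heavy upstream rainfall, rapid snowmelt) configurations:
  P(flood warning | dam release) = 0.950236*0.96*0.91 + 0.996765*0.96*0.09 + 0.971485*0.04*0.91 + 0.998147*0.04*0.09
        = 0.830126 + 0.086120 + 0.035362 + 0.003593 = 0.955201
Configurations with heavy upstream rainfall contribute 0.038955, so
  P(heavy upstream rainfall | flood warning, dam release) = 0.038955 / 0.955201 ≈ 0.041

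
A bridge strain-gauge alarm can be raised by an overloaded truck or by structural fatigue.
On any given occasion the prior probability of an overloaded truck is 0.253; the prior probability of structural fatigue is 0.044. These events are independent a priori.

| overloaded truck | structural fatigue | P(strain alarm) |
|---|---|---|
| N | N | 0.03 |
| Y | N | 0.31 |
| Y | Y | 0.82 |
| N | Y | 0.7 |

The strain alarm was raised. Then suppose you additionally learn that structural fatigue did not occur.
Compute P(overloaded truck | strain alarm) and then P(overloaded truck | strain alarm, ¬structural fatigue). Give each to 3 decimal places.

P(overloaded truck | strain alarm) ≈ 0.654; P(overloaded truck | strain alarm, ¬structural fatigue) ≈ 0.778

Sum P(strain alarm|·) weighted by the priors over the 4 (overloaded truck, structural fatigue) configurations:
  P(strain alarm) = 0.03×0.747×0.956 + 0.7×0.747×0.044 + 0.31×0.253×0.956 + 0.82×0.253×0.044
        = 0.021424 + 0.023008 + 0.074979 + 0.009128 = 0.128539
Configurations with overloaded truck contribute 0.084107, so
  P(overloaded truck | strain alarm) = 0.084107 / 0.128539 ≈ 0.654

Now also conditioning on structural fatigue≠true:
P(strain alarm | ¬structural fatigue) = 0.03*0.747 + 0.31*0.253 = 0.022410 + 0.078430 = 0.100840
Restricting to configurations with overloaded truck present: 0.31*0.253 = 0.078430.
P(overloaded truck | strain alarm, ¬structural fatigue) = 0.078430 / 0.100840 ≈ 0.778
Ruling out structural fatigue raises the posterior on overloaded truck — the flip side of explaining away.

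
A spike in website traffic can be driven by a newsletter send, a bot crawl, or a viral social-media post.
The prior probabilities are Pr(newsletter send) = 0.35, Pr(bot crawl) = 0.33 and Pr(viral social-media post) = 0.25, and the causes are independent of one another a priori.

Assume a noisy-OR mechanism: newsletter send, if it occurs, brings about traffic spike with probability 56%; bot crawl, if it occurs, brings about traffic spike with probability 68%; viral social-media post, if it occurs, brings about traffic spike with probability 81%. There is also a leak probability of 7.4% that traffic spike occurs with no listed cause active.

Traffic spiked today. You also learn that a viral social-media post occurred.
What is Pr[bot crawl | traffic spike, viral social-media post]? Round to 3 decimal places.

Pr[bot crawl | traffic spike, viral social-media post] ≈ 0.354

Under noisy-OR, P(traffic spike | causes) = 1 − (1−0.074)·∏(1−qᵢ) over the active causes.
Enumerate the 4 (newsletter send, bot crawl) configurations and weight by the priors:
  P(traffic spike | viral social-media post) = 0.82406×0.65×0.67 + 0.943699×0.65×0.33 + 0.922586×0.35×0.67 + 0.975228×0.35×0.33
        = 0.358878 + 0.202423 + 0.216346 + 0.112639 = 0.890286
Configurations with bot crawl contribute 0.315062, so
  P(bot crawl | traffic spike, viral social-media post) = 0.315062 / 0.890286 ≈ 0.354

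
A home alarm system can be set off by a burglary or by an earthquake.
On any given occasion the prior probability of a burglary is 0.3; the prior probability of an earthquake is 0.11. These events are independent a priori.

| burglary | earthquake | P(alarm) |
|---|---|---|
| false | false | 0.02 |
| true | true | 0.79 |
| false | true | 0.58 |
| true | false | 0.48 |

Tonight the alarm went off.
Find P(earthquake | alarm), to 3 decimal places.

P(alarm) = 0.02*0.7*0.89 + 0.58*0.7*0.11 + 0.48*0.3*0.89 + 0.79*0.3*0.11 = 0.012460 + 0.044660 + 0.128160 + 0.026070 = 0.211350
Of this, 0.070730 comes from 0.044660 + 0.026070 (the earthquake=true cases).
Hence the posterior is 0.070730/0.211350 ≈ 0.335.

P(earthquake | alarm) ≈ 0.335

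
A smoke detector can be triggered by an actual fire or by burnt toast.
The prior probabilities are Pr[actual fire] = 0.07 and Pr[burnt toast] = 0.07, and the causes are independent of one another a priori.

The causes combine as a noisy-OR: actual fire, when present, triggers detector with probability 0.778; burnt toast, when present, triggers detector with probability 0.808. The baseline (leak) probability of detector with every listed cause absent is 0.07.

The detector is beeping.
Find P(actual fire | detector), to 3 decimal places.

P(actual fire | detector) ≈ 0.331

Under noisy-OR, P(detector | causes) = 1 − (1−0.07)·∏(1−qᵢ) over the active causes.
For the numerator, keep only actual fire=true terms: 0.051659 + 0.004706 = 0.056365
The normalizing constant is 0.07*0.93*0.93 + 0.82144*0.93*0.07 + 0.79354*0.07*0.93 + 0.96036*0.07*0.07 = 0.170384
P(actual fire | detector) = 0.056365/0.170384 ≈ 0.331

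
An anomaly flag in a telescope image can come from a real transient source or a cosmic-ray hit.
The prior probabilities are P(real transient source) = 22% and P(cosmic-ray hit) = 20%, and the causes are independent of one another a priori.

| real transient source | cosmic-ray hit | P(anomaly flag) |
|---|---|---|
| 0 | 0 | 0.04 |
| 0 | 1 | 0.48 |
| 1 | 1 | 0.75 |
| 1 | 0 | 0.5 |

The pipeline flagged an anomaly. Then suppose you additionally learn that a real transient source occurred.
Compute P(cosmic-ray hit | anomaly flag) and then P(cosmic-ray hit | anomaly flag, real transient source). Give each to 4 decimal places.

Numerator (weight on configurations with cosmic-ray hit): 0.074880 + 0.033000 = 0.107880
The normalizing constant is 0.04·0.78·0.8 + 0.48·0.78·0.2 + 0.5·0.22·0.8 + 0.75·0.22·0.2 = 0.220840
Posterior = 0.107880 / 0.220840 ≈ 0.4885

Now condition on the additional information:
For the numerator, keep only cosmic-ray hit=true terms: 0.75*0.2 = 0.150000
Denominator P(anomaly flag | real transient source): 0.5*0.8 + 0.75*0.2 = 0.550000
P(cosmic-ray hit | anomaly flag, real transient source) = 0.150000/0.550000 ≈ 0.2727
The drop from 0.4885 to 0.2727 is the explaining-away (discounting) effect.

P(cosmic-ray hit | anomaly flag) ≈ 0.4885; P(cosmic-ray hit | anomaly flag, real transient source) ≈ 0.2727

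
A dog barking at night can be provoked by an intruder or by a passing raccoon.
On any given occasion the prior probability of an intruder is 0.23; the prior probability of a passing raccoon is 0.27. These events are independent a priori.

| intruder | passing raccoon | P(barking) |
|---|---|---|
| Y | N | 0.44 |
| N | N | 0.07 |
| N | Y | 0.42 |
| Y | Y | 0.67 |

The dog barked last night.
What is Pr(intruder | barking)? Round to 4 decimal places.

Sum P(barking|·) weighted by the priors over the 4 (intruder, passing raccoon) configurations:
  P(barking) = 0.07×0.77×0.73 + 0.42×0.77×0.27 + 0.44×0.23×0.73 + 0.67×0.23×0.27
        = 0.039347 + 0.087318 + 0.073876 + 0.041607 = 0.242148
The terms with intruder present sum to 0.115483, so
  P(intruder | barking) = 0.115483 / 0.242148 ≈ 0.4769

Pr(intruder | barking) ≈ 0.4769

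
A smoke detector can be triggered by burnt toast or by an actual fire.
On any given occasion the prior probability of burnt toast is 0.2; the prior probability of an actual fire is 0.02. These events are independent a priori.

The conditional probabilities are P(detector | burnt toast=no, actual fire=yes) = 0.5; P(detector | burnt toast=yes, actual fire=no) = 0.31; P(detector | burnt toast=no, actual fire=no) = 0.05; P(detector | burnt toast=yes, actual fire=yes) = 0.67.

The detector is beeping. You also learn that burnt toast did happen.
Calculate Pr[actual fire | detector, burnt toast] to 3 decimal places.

Pr[actual fire | detector, burnt toast] ≈ 0.042

For the numerator, keep only actual fire=true terms: 0.67×0.02 = 0.013400
The normalizing constant is 0.31×0.98 + 0.67×0.02 = 0.317200
Posterior = 0.013400 / 0.317200 ≈ 0.042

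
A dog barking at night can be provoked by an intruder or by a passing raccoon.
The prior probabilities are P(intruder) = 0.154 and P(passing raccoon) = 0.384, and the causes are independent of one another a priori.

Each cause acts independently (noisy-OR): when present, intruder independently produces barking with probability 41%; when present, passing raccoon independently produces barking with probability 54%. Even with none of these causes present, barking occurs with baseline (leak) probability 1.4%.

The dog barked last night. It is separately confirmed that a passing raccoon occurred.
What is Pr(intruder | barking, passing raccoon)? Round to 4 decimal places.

Under noisy-OR, P(barking | causes) = 1 − (1−0.014)·∏(1−qᵢ) over the active causes.
Sum P(barking|·) weighted by the priors over both values of intruder:
  P(barking | passing raccoon) = 0.54644×0.846 + 0.7324×0.154
        = 0.462288 + 0.112790 = 0.575078
The terms with intruder present sum to 0.112790, so
  P(intruder | barking, passing raccoon) = 0.112790 / 0.575078 ≈ 0.1961

Pr(intruder | barking, passing raccoon) ≈ 0.1961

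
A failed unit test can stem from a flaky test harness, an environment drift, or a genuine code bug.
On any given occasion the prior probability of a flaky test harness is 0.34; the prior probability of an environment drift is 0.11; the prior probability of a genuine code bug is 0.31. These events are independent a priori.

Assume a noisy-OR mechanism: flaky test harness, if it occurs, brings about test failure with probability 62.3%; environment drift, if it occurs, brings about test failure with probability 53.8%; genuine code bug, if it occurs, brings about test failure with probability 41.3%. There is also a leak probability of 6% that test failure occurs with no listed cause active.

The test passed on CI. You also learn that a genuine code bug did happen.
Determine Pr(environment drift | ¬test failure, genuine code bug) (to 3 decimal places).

Under noisy-OR, P(test failure | causes) = 1 − (1−0.06)·∏(1−qᵢ) over the active causes.
P(¬test failure | genuine code bug) = 0.55178*0.66*0.89 + 0.254922*0.66*0.11 + 0.208021*0.34*0.89 + 0.096106*0.34*0.11 = 0.324116 + 0.018507 + 0.062947 + 0.003594 = 0.409164
Of this, 0.022101 comes from 0.018507 + 0.003594 (the environment drift=true cases).
So P(environment drift | ¬test failure, genuine code bug) = 0.022101/0.409164 ≈ 0.054.

Pr(environment drift | ¬test failure, genuine code bug) ≈ 0.054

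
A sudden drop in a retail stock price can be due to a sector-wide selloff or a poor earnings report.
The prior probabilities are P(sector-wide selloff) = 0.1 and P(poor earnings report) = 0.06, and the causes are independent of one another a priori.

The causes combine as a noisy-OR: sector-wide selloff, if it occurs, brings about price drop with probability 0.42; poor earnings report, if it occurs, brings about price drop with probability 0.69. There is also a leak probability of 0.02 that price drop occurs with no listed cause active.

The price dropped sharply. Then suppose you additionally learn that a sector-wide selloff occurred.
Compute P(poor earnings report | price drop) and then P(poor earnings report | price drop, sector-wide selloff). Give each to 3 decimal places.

Under noisy-OR, P(price drop | causes) = 1 − (1−0.02)·∏(1−qᵢ) over the active causes.
P(price drop) = 0.02·0.9·0.94 + 0.6962·0.9·0.06 + 0.4316·0.1·0.94 + 0.823796·0.1·0.06 = 0.016920 + 0.037595 + 0.040570 + 0.004943 = 0.100028
Restricting to configurations with poor earnings report present: 0.037595 + 0.004943 = 0.042538.
P(poor earnings report | price drop) = 0.042538 / 0.100028 ≈ 0.425

With the extra evidence:
Enumerate both values of poor earnings report and weight by the priors:
  P(price drop | sector-wide selloff) = 0.4316×0.94 + 0.823796×0.06
        = 0.405704 + 0.049428 = 0.455132
Configurations with poor earnings report contribute 0.049428, so
  P(poor earnings report | price drop, sector-wide selloff) = 0.049428 / 0.455132 ≈ 0.109

P(poor earnings report | price drop) ≈ 0.425; P(poor earnings report | price drop, sector-wide selloff) ≈ 0.109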